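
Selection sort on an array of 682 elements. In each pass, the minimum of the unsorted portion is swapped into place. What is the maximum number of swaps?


Selection sort performs one swap per pass:
  Pass 1: find min in positions 0 to 681, swap with position 0
  Pass 2: find min in positions 1 to 681, swap with position 1
  Pass 3: find min in positions 2 to 681, swap with position 2
  Pass 4: find min in positions 3 to 681, swap with position 3
  Pass 5: find min in positions 4 to 681, swap with position 4
  ... (676 more passes)
Total passes (and swaps) = n - 1 = 682 - 1 = 681


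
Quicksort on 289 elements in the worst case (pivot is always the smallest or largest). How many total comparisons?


In the worst case, each partition step picks the worst pivot:
  Partition 1: 288 comparisons (n-1 elements to compare)
  Partition 2: 287 comparisons
  Partition 3: 286 comparisons
  Partition 4: 285 comparisons
  Partition 5: 284 comparisons
  ...
  Last partition: 0 comparisons
Total = (n-1) + (n-2) + ... + 1 + 0 = n*(n-1)/2
= 289*288/2 = 41616


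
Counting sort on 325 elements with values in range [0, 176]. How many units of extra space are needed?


Output array size: 325 (to store sorted result)
Count array size: 177 (one slot per possible value, range 0 to 176)
Total extra space = 325 + 177 = 502


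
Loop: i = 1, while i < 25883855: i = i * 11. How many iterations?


i multiplies by 11 each step:
i = 1 -> 11 -> 121 -> 1331 -> 14641 -> 161051 -> 1771561 -> 19487171 -> 214358881 (stop)
Iterations = ceil(log_11(25883855)) = 8


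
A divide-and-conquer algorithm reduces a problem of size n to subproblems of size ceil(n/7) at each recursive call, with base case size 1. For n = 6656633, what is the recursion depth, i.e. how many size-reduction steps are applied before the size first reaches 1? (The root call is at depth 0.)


Each step divides the size by 7 (rounding up); after k steps the size is ceil(n/7^k), which equals 1 exactly when 7^k >= n.
So the depth is the smallest k with 7^k >= 6656633, i.e. ceil(log_7(6656633)).
7^8 = 5764801 < 6656633 <= 40353607 = 7^9
Recursion depth = 9


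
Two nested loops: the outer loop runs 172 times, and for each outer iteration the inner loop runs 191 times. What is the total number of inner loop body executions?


Outer loop: 172 iterations
Inner loop: 191 iterations per outer iteration
Total = 172 * 191 = 32852


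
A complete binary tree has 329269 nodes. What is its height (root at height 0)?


In a complete binary tree, level k holds nodes 2^k .. 2^(k+1)-1 (1-indexed).
Height = floor(log2(n)) = floor(log2(329269)) = 18
Check: 2^18 = 262144 <= 329269 < 524288 = 2^19


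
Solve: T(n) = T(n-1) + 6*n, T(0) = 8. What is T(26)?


Expanding the recurrence:
T(26) = T(25) + 6*26
       = T(24) + 6*25 + 6*26
       ...
       = T(0) + 6*(1 + 2 + ... + 26)
       = 8 + 6 * 26*27/2
       = 8 + 6 * 351
       = 8 + 2106 = 2114


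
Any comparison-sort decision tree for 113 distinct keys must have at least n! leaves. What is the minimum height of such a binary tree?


A binary decision tree of height h has at most 2^h leaves and needs at least n! of them, so h >= ceil(log2(n!)).
113! is far too large to multiply out, so use Stirling's series:
  ln(n!) ~ n ln n - n + (1/2) ln(2 pi n) + 1/(12n)  (error below 1/(360 n^3), negligible here)
  ln(113) = 4.7273878
  n ln n = 113 * 4.7273878 = 534.1948
  (1/2) ln(2 pi * 113) = (1/2) ln(709.9999) = 3.2826
  1/(12*113) = 0.0007
  ln(113!) ~ 534.1948 - 113 + 3.2826 + 0.0007 = 424.4781
Convert to base 2: log2(113!) = 424.4781 / ln 2 = 424.4781 / 0.69314718 = 612.3925
ceil(612.3925) = 613


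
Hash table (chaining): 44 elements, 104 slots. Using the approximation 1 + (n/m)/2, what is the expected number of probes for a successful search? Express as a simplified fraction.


Computing expected probes:
alpha = 44/104
= 1 + alpha/2
= 1 + 44/(2*104)
= (2*104 + 44) / (2*104)
= 252/208 = 63/52


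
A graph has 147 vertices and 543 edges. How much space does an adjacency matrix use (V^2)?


Adjacency matrix: V x V grid of entries
Space = V^2 = 147^2 = 147 * 147 = 21609


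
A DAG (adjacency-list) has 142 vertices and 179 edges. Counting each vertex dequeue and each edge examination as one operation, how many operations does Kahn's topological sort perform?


V = 142 (vertex processing)
E = 179 (edge processing)
V + E = 142 + 179 = 321


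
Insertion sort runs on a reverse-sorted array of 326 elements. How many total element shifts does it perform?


Sum of shifts = 1 + 2 + 3 + ... + 325
= 326 * 325 / 2
= 105950 / 2
= 52975


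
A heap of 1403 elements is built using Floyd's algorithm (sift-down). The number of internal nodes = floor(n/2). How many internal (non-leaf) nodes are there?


Leaf nodes occupy roughly half the array.
Sift-down is called for each internal node, starting from the last one.
Internal nodes = floor(n/2) = floor(1403/2) = 701


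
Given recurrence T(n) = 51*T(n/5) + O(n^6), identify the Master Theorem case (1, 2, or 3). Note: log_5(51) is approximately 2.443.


Master Theorem parameters: a=51, b=5, c=6
log_b(a) = 2.443
Compare b^c with a: 5^6 = 15625 > 51, so c > log_b(a).
Comparing c=6 vs log_b(a)=2.443:
6 > 2.443 => Case 3
Result: T(n) = O(n^6)
Master Theorem case = 3


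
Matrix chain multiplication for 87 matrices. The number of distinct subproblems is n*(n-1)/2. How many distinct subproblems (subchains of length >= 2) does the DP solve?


Subproblems are indexed by (i, j) where i < j.
Number of such pairs = n*(n-1)/2
= 87 * 86 / 2
= 3741


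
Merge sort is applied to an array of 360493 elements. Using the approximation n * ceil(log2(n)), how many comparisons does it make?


Merge sort divides the array into halves recursively.
Number of levels = ceil(log2(360493)) = 19
At each level, approximately n = 360493 comparisons are needed for merging.
Total comparisons ~ n * ceil(log2(n)) = 360493 * 19 = 6849367


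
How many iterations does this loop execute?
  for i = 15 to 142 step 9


The loop variable i takes values starting at 15 and increments by 9 each iteration.
Sequence: i = 15, 24, 33, 42, 51, 60, 69, 78, 87, ...
The upper bound 142 is inclusive, so the count is floor((last - first) / step) + 1:
floor((142 - 15) / 9) + 1 = floor(127/9) + 1 = 14 + 1 = 15


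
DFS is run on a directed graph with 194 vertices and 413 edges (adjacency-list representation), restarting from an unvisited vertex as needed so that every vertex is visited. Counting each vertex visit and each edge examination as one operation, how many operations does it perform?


A full DFS traversal processes each vertex exactly once (push/pop on stack).
Each directed edge is examined once.
V = 194, E = 413
V + E = 607


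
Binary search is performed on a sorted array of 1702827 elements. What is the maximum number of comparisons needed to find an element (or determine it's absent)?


Binary search halves the search space each comparison:
  Step 1: search space = 1702827 -> 851413
  Step 2: search space = 851413 -> 425706
  Step 3: search space = 425706 -> 212853
  Step 4: search space = 212853 -> 106426
  Step 5: search space = 106426 -> 53213
  Step 6: search space = 53213 -> 26606
  Step 7: search space = 26606 -> 13303
  Step 8: search space = 13303 -> 6651
  Step 9: search space = 6651 -> 3325
  Step 10: search space = 3325 -> 1662
  Step 11: search space = 1662 -> 831
  Step 12: search space = 831 -> 415
  Step 13: search space = 415 -> 207
  Step 14: search space = 207 -> 103
  Step 15: search space = 103 -> 51
  Step 16: search space = 51 -> 25
  Step 17: search space = 25 -> 12
  Step 18: search space = 12 -> 6
  Step 19: search space = 6 -> 3
  Step 20: search space = 3 -> 1
  Step 21: search space = 1 (final check)
Maximum comparisons = floor(log2(1702827)) + 1 = 20 + 1 = 21


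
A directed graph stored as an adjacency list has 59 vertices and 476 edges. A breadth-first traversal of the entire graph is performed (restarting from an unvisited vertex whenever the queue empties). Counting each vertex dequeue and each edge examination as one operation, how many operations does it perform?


A full BFS traversal dequeues each vertex once and examines each edge once.
Vertex visits: 59
Edge visits: 476
V + E = 59 + 476 = 535


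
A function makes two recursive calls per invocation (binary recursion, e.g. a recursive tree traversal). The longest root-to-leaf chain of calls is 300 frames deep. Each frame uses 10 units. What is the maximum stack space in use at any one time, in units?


Binary recursion: the two calls run one after the other, so only one root-to-leaf chain of frames is on the stack at a time.
Maximum depth (longest chain) = 300 frames
Each frame = 10 units
Max stack space = 300 * 10 = 3000


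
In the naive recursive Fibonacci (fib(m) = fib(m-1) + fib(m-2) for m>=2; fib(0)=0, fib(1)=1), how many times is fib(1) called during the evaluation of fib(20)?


Let N(m) = number of times fib(m) is called while evaluating fib(20).
N(20) = 1 (the initial call).
N(19) = 1 (only fib(20) calls it).
For 1 <= m <= 18: fib(m) is called by fib(m+1) and fib(m+2), so
  N(m) = N(m+1) + N(m+2).
fib(0) is called only by fib(2), so N(0) = N(2).
Walk down from m=20:
  N(20)=1, N(19)=1, N(18)=2, N(17)=3, N(16)=5, N(15)=8, N(14)=13, N(13)=21, N(12)=34, N(11)=55, N(10)=89, N(9)=144, N(8)=233, N(7)=377, N(6)=610, N(5)=987, N(4)=1597, N(3)=2584, N(2)=4181, N(1)=6765
N(1) = 6765


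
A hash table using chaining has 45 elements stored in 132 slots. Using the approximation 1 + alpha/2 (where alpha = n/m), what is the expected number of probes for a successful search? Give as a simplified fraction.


Load factor alpha = n/m = 45/132
Expected probes = 1 + alpha/2 = 1 + 45/(2*132)
= 1 + 45/264
= 264/264 + 45/264
= 309/264
Simplify: 103/88


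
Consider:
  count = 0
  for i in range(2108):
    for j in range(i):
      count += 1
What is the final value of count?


For each i, the inner loop runs i times:
  i=0: inner runs 0 times
  i=1: inner runs 1 time
  i=2: inner runs 2 times
  i=3: inner runs 3 times
  i=4: inner runs 4 times
  i=5: inner runs 5 times
  i=6: inner runs 6 times
  i=7: inner runs 7 times
  ...
Total = 0 + 1 + 2 + ... + 2107 = 2108*(2108-1)/2 = 2220778


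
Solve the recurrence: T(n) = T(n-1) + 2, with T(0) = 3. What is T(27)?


Unrolling the recurrence:
T(27) = T(26) + 2
       = T(25) + 2 + 2
       = T(24) + 2*3
       ...
       = T(0) + 2*27
       = 3 + 54 = 57


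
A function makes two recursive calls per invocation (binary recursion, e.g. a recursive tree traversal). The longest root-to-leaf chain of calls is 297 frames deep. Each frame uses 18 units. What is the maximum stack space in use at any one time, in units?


Binary recursion: the two calls run one after the other, so only one root-to-leaf chain of frames is on the stack at a time.
Maximum depth (longest chain) = 297 frames
Each frame = 18 units
Max stack space = 297 * 18 = 5346


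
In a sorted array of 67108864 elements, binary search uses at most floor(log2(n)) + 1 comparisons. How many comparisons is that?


Halving sequence: 67108864 -> 33554432 -> 16777216 -> 8388608 -> 4194304 -> 2097152 -> 1048576 -> 524288 -> 262144 -> 131072 -> 65536 -> 32768 -> 16384 -> 8192 -> 4096 -> 2048 -> 1024 -> 512 -> 256 -> 128 -> 64 -> 32 -> 16 -> 8 -> 4 -> 2 -> 1
Number of halvings = 26
Max comparisons = 26 + 1 = 27


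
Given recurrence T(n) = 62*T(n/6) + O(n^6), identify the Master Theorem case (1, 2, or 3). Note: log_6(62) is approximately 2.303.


Master Theorem parameters: a=62, b=6, c=6
log_b(a) = 2.303
Compare b^c with a: 6^6 = 46656 > 62, so c > log_b(a).
Comparing c=6 vs log_b(a)=2.303:
6 > 2.303 => Case 3
Result: T(n) = O(n^6)
Master Theorem case = 3


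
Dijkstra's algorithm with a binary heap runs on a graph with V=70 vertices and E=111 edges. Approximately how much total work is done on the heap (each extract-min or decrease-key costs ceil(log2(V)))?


Dijkstra with a binary heap: each vertex is extracted once, each edge may relax once.
Each heap operation costs O(log V).
V + E = 70 + 111 = 181
ceil(log2(70)) = 7 (since 2^6 = 64 < 70 <= 128 = 2^7)
Total heap work = (V+E) * ceil(log2(V)) = 181 * 7 = 1267


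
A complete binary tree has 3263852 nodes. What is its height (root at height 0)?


In a complete binary tree, level k holds nodes 2^k .. 2^(k+1)-1 (1-indexed).
Height = floor(log2(n)) = floor(log2(3263852)) = 21
Check: 2^21 = 2097152 <= 3263852 < 4194304 = 2^22


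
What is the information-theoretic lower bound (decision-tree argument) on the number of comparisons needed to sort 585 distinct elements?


A binary decision tree of height h has at most 2^h leaves and needs at least n! of them, so h >= ceil(log2(n!)).
585! is far too large to multiply out, so use Stirling's series:
  ln(n!) ~ n ln n - n + (1/2) ln(2 pi n) + 1/(12n)  (error below 1/(360 n^3), negligible here)
  ln(585) = 6.3716118
  n ln n = 585 * 6.3716118 = 3727.3929
  (1/2) ln(2 pi * 585) = (1/2) ln(3675.6634) = 4.1047
  1/(12*585) = 0.0001
  ln(585!) ~ 3727.3929 - 585 + 4.1047 + 0.0001 = 3146.4977
Convert to base 2: log2(585!) = 3146.4977 / ln 2 = 3146.4977 / 0.69314718 = 4539.4366
ceil(4539.4366) = 4540


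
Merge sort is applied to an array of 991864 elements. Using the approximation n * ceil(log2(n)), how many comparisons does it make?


Merge sort divides the array into halves recursively.
Number of levels = ceil(log2(991864)) = 20
At each level, approximately n = 991864 comparisons are needed for merging.
Total comparisons ~ n * ceil(log2(n)) = 991864 * 20 = 19837280


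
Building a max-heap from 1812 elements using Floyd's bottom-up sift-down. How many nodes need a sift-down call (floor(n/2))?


In a heap of 1812 elements (0-indexed array):
  Last element index: 1811
  Parent of last element: floor((1811 - 1) / 2) = 905
  Internal nodes: indices 0 to 905
  Count = floor(1812/2) = 906


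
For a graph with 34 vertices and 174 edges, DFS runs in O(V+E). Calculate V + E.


A full DFS traversal visits each vertex once and examines each edge once.
V = 34
E = 174
Sum = 34 + 174 = 208


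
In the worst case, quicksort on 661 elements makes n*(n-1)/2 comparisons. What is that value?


Sum of comparisons per partition:
660 + 659 + ... + 1 + 0
= 661 * (661 - 1) / 2
= 661 * 660 / 2
= 218130


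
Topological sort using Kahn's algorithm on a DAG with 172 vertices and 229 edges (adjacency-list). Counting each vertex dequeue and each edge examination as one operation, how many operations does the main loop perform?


Kahn's algorithm:
  1. Compute in-degrees: O(V + E)
  2. Process queue: each vertex dequeued once (O(V))
     each edge examined once (O(E))
Total = V + E = 172 + 229 = 401


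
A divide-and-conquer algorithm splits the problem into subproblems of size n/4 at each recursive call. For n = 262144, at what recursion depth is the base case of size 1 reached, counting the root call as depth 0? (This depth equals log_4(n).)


At each depth, the problem size is divided by 4:
  Depth 0: problem size = 262144
  Depth 1: problem size = 65536
  Depth 2: problem size = 16384
  Depth 3: problem size = 4096
  Depth 4: problem size = 1024
  Depth 5: problem size = 256
  Depth 6: problem size = 64
  Depth 7: problem size = 16
  Depth 8: problem size = 4
  Depth 9: problem size = 1 (base case)
The base case is reached at depth log_4(262144) = 9 (the tree has 10 levels counting depth 0, but the depth asked for is 9).
Recursion depth = 9


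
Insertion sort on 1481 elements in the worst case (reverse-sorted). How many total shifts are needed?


In the worst case (reverse-sorted), each element shifts past all previous:
  Element 1: 1 shifts
  Element 2: 2 shifts
  Element 3: 3 shifts
  Element 4: 4 shifts
  Element 5: 5 shifts
  ...
  Element 1480: 1480 shifts
Total = 1 + 2 + ... + 1480
= 1481*(1481-1)/2 = 1095940


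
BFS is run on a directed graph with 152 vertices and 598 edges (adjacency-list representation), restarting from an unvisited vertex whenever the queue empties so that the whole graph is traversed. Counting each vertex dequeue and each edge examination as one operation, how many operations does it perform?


A full BFS traversal dequeues each vertex exactly once and examines each directed edge exactly once.
V = 152 (vertex processing cost)
E = 598 (edge examination cost)
Total operations proportional to V + E = 152 + 598 = 750


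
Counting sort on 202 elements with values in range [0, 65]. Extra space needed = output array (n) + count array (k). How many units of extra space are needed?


Output array size: 202 (to store sorted result)
Count array size: 66 (one slot per possible value, range 0 to 65)
Total extra space = 202 + 66 = 268


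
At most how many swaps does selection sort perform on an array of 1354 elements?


Each of the 1353 passes places one element in its final position.
Pass 1: swap minimum into position 0
Pass 2: swap minimum of remaining into position 1
...
Pass 1353: last two elements, one swap
Maximum swaps = 1354 - 1 = 1353


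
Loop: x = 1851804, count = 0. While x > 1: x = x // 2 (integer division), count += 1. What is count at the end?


The variable x halves each step:
x = 1851804 -> 925902 -> 462951 -> 231475 -> 115737 -> 57868 -> 28934 -> 14467 -> 7233 -> 3616 -> 1808 -> 904 -> 452 -> 226 -> 113 -> 56 -> 28 -> 14 -> 7 -> 3 -> 1
Number of halvings = floor(log2(1851804)) = 20


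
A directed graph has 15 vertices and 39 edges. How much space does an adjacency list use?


Adjacency list: one list head per vertex + one entry per edge
Vertex heads: 15
Edge entries: 39
Total = 15 + 39 = 54


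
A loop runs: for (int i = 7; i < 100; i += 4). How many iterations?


Loop starts at i = 7, increments by 4, stops when i >= 100.
Number of iterations = ceil((100 - 7) / 4)
= ceil(93 / 4)
= 24


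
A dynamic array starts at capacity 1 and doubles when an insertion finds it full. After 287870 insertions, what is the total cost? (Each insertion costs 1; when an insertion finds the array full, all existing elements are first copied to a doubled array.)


Insertion cost: 287870 (one per element)
Resizes occur just before inserting elements 2, 3, 5, 9, ...
Elements copied at each resize: 1 + 2 + 4 + 8 + 16 + 32 + 64 + 128 + 256 + 512 + 1024 + 2048 + 4096 + 8192 + 16384 + 32768 + 65536 + 131072 + 262144
Sum of copies = 524287 (geometric series: 2^k - 1)
Total = 287870 + 524287 = 812157


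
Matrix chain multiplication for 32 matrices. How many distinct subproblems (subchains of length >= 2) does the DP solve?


Subproblems are indexed by (i, j) where i < j.
Number of such pairs = n*(n-1)/2
= 32 * 31 / 2
= 496


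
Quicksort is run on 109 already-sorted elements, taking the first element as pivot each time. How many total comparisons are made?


Sum of comparisons per partition:
108 + 107 + ... + 1 + 0
= 109 * (109 - 1) / 2
= 109 * 108 / 2
= 5886


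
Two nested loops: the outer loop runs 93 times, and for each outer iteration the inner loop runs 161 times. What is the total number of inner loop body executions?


Outer loop: 93 iterations
Inner loop: 161 iterations per outer iteration
Total = 93 * 161 = 14973


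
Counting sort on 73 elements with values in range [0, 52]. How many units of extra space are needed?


Output array size: 73 (to store sorted result)
Count array size: 53 (one slot per possible value, range 0 to 52)
Total extra space = 73 + 53 = 126


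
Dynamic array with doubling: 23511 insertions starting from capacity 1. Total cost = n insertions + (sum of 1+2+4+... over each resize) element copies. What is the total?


n = 23511
Insertion costs: 23511
Resizes copy 1, 2, 4, ... up to the largest power of 2 that is <= n-1 = 23510, i.e. 16384.
Copy costs = 1 + 2 + 4 + 8 + 16 + 32 + 64 + 128 + 256 + 512 + 1024 + 2048 + 4096 + 8192 + 16384 = 32767
Total = 23511 + 32767 = 56278


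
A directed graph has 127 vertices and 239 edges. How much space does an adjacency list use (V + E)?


Adjacency list: one list head per vertex + one entry per edge
Vertex heads: 127
Edge entries: 239
Total = 127 + 239 = 366


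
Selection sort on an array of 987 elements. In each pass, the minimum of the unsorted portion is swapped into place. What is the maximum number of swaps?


Selection sort performs one swap per pass:
  Pass 1: find min in positions 0 to 986, swap with position 0
  Pass 2: find min in positions 1 to 986, swap with position 1
  Pass 3: find min in positions 2 to 986, swap with position 2
  Pass 4: find min in positions 3 to 986, swap with position 3
  Pass 5: find min in positions 4 to 986, swap with position 4
  ... (981 more passes)
Total passes (and swaps) = n - 1 = 987 - 1 = 986


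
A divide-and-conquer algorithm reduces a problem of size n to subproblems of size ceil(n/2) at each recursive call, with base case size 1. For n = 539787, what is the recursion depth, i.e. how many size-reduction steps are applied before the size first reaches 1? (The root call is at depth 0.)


Each step divides the size by 2 (rounding up); after k steps the size is ceil(n/2^k), which equals 1 exactly when 2^k >= n.
So the depth is the smallest k with 2^k >= 539787, i.e. ceil(log_2(539787)).
2^19 = 524288 < 539787 <= 1048576 = 2^20
Recursion depth = 20


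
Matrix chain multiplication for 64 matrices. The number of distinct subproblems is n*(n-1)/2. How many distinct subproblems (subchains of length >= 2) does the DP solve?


Subproblems are indexed by (i, j) where i < j.
Number of such pairs = n*(n-1)/2
= 64 * 63 / 2
= 2016


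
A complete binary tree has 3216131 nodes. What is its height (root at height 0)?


In a complete binary tree, level k holds nodes 2^k .. 2^(k+1)-1 (1-indexed).
Height = floor(log2(n)) = floor(log2(3216131)) = 21
Check: 2^21 = 2097152 <= 3216131 < 4194304 = 2^22


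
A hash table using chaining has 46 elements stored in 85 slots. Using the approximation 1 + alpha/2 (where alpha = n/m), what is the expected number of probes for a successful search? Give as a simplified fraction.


Load factor alpha = n/m = 46/85
Expected probes = 1 + alpha/2 = 1 + 46/(2*85)
= 1 + 46/170
= 170/170 + 46/170
= 216/170
Simplify: 108/85


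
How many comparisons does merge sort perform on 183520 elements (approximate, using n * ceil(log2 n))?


Recursion depth: ceil(log2(183520)) = 18
Each recursion level merges n = 183520 elements
Total = 183520 * 18 = 3303360


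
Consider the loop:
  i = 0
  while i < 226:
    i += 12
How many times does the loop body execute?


Starting at i = 0, each iteration adds 12.
Iterations until i >= 226:
  Iteration 1: i = 0 -> i = 12
  Iteration 2: i = 12 -> i = 24
  Iteration 3: i = 24 -> i = 36
  Iteration 4: i = 36 -> i = 48
  Iteration 5: i = 48 -> i = 60
  Iteration 6: i = 60 -> i = 72
  Iteration 7: i = 72 -> i = 84
  Iteration 8: i = 84 -> i = 96
  ... continuing ...
Total iterations = ceil(226/12) = 19


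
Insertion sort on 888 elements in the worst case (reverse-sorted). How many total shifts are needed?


In the worst case (reverse-sorted), each element shifts past all previous:
  Element 1: 1 shifts
  Element 2: 2 shifts
  Element 3: 3 shifts
  Element 4: 4 shifts
  Element 5: 5 shifts
  ...
  Element 887: 887 shifts
Total = 1 + 2 + ... + 887
= 888*(888-1)/2 = 393828


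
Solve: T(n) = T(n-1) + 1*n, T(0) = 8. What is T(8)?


Expanding the recurrence:
T(8) = T(7) + 1*8
       = T(6) + 1*7 + 1*8
       ...
       = T(0) + 1*(1 + 2 + ... + 8)
       = 8 + 1 * 8*9/2
       = 8 + 1 * 36
       = 8 + 36 = 44


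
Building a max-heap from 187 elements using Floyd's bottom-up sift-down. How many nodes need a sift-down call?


In a heap of 187 elements (0-indexed array):
  Last element index: 186
  Parent of last element: floor((186 - 1) / 2) = 92
  Internal nodes: indices 0 to 92
  Count = floor(187/2) = 93


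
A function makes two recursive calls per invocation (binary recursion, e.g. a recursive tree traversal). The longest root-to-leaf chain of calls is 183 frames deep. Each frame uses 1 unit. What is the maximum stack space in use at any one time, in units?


Binary recursion: the two calls run one after the other, so only one root-to-leaf chain of frames is on the stack at a time.
Maximum depth (longest chain) = 183 frames
Each frame = 1 unit
Max stack space = 183 * 1 = 183


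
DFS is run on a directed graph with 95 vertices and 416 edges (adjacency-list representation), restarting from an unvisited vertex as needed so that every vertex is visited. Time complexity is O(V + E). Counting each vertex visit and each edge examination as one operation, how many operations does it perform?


A full DFS traversal processes each vertex exactly once (push/pop on stack).
Each directed edge is examined once.
V = 95, E = 416
V + E = 511


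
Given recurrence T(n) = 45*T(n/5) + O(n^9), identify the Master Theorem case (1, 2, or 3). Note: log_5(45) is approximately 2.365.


Master Theorem parameters: a=45, b=5, c=9
log_b(a) = 2.365
Compare b^c with a: 5^9 = 1953125 > 45, so c > log_b(a).
Comparing c=9 vs log_b(a)=2.365:
9 > 2.365 => Case 3
Result: T(n) = O(n^9)
Master Theorem case = 3


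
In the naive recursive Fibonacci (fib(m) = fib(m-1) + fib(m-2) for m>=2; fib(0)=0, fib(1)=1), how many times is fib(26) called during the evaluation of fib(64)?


Let N(m) = number of times fib(m) is called while evaluating fib(64).
N(64) = 1 (the initial call).
N(63) = 1 (only fib(64) calls it).
For 1 <= m <= 62: fib(m) is called by fib(m+1) and fib(m+2), so
  N(m) = N(m+1) + N(m+2).
fib(0) is called only by fib(2), so N(0) = N(2).
Walk down from m=64:
  N(64)=1, N(63)=1, N(62)=2, N(61)=3, N(60)=5, N(59)=8, N(58)=13, N(57)=21, N(56)=34, N(55)=55, N(54)=89, N(53)=144, N(52)=233, N(51)=377, N(50)=610, N(49)=987, N(48)=1597, N(47)=2584, N(46)=4181, N(45)=6765, N(44)=10946, N(43)=17711, N(42)=28657, N(41)=46368, N(40)=75025, N(39)=121393, N(38)=196418, N(37)=317811, N(36)=514229, N(35)=832040, N(34)=1346269, N(33)=2178309, N(32)=3524578, N(31)=5702887, N(30)=9227465, N(29)=14930352, N(28)=24157817, N(27)=39088169, N(26)=63245986
N(26) = 63245986


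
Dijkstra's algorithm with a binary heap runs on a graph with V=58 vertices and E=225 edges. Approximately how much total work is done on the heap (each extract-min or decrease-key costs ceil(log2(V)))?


Dijkstra with a binary heap: each vertex is extracted once, each edge may relax once.
Each heap operation costs O(log V).
V + E = 58 + 225 = 283
ceil(log2(58)) = 6 (since 2^5 = 32 < 58 <= 64 = 2^6)
Total heap work = (V+E) * ceil(log2(V)) = 283 * 6 = 1698


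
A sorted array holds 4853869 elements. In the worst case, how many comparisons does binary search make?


Halving sequence: 4853869 -> 2426934 -> 1213467 -> 606733 -> 303366 -> 151683 -> 75841 -> 37920 -> 18960 -> 9480 -> 4740 -> 2370 -> 1185 -> 592 -> 296 -> 148 -> 74 -> 37 -> 18 -> 9 -> 4 -> 2 -> 1
Number of halvings = 22
Max comparisons = 22 + 1 = 23


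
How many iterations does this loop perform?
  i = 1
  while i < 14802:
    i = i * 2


The loop variable doubles each iteration:
i = 1 -> 2 -> 4 -> 8 -> 16 -> 32 -> 64 -> 128 -> 256 -> 512 -> 1024 -> 2048 -> 4096 -> 8192 -> 16384 (stop, 16384 >= 14802)
Number of doublings = ceil(log2(14802)) = 14


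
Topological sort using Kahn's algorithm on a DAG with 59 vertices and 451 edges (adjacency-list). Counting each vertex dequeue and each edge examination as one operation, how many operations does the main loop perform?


Kahn's algorithm:
  1. Compute in-degrees: O(V + E)
  2. Process queue: each vertex dequeued once (O(V))
     each edge examined once (O(E))
Total = V + E = 59 + 451 = 510


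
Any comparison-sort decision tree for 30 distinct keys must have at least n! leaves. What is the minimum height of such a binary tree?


A binary decision tree of height h has at most 2^h leaves and needs at least n! of them, so h >= ceil(log2(n!)).
Compute 30! as a running product:
  x2 = 2, x3 = 6, x4 = 24, x5 = 120
  x6 = 720, x7 = 5040, x8 = 40320, x9 = 362880
  x10 = 3628800, x11 = 39916800, x12 = 479001600, x13 = 6227020800
  x14 = 87178291200, x15 = 1307674368000, x16 = 20922789888000, x17 = 355687428096000
  x18 = 6402373705728000, x19 = 121645100408832000, x20 = 2432902008176640000, x21 = 51090942171709440000
  x22 = 1124000727777607680000, x23 = 25852016738884976640000, x24 = 620448401733239439360000, x25 = 15511210043330985984000000
  x26 = 403291461126605635584000000, x27 = 10888869450418352160768000000, x28 = 304888344611713860501504000000, x29 = 8841761993739701954543616000000
  x30 = 265252859812191058636308480000000
30! = 265252859812191058636308480000000
Bracket between powers of 2:
  2^107 = 162259276829213363391578010288128 < 265252859812191058636308480000000 <= 324518553658426726783156020576256 = 2^108
So ceil(log2(30!)) = 108


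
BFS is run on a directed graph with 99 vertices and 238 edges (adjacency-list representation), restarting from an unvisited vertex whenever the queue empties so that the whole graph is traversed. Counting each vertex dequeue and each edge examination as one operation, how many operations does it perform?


A full BFS traversal dequeues each vertex exactly once and examines each directed edge exactly once.
V = 99 (vertex processing cost)
E = 238 (edge examination cost)
Total operations proportional to V + E = 99 + 238 = 337


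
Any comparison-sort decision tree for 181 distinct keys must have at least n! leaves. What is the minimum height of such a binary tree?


A binary decision tree of height h has at most 2^h leaves and needs at least n! of them, so h >= ceil(log2(n!)).
181! is far too large to multiply out, so use Stirling's series:
  ln(n!) ~ n ln n - n + (1/2) ln(2 pi n) + 1/(12n)  (error below 1/(360 n^3), negligible here)
  ln(181) = 5.1984970
  n ln n = 181 * 5.1984970 = 940.9280
  (1/2) ln(2 pi * 181) = (1/2) ln(1137.2565) = 3.5182
  1/(12*181) = 0.0005
  ln(181!) ~ 940.9280 - 181 + 3.5182 + 0.0005 = 763.4467
Convert to base 2: log2(181!) = 763.4467 / ln 2 = 763.4467 / 0.69314718 = 1101.4208
ceil(1101.4208) = 1102


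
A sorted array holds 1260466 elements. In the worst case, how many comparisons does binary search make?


Halving sequence: 1260466 -> 630233 -> 315116 -> 157558 -> 78779 -> 39389 -> 19694 -> 9847 -> 4923 -> 2461 -> 1230 -> 615 -> 307 -> 153 -> 76 -> 38 -> 19 -> 9 -> 4 -> 2 -> 1
Number of halvings = 20
Max comparisons = 20 + 1 = 21


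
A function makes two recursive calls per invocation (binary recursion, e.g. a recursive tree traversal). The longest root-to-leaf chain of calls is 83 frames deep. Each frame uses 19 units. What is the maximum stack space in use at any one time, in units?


Binary recursion: the two calls run one after the other, so only one root-to-leaf chain of frames is on the stack at a time.
Maximum depth (longest chain) = 83 frames
Each frame = 19 units
Max stack space = 83 * 19 = 1577


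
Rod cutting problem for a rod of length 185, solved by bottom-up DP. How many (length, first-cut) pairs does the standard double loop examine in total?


For each subproblem length i = 1..185, the inner loop considers i possible first cuts.
Total = 1 + 2 + ... + 185
= 185*(185+1)/2
= 185*186/2 = 17205


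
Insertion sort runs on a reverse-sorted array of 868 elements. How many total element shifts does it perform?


Sum of shifts = 1 + 2 + 3 + ... + 867
= 868 * 867 / 2
= 752556 / 2
= 376278


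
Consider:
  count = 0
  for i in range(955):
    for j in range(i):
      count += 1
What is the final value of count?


For each i, the inner loop runs i times:
  i=0: inner runs 0 times
  i=1: inner runs 1 time
  i=2: inner runs 2 times
  i=3: inner runs 3 times
  i=4: inner runs 4 times
  i=5: inner runs 5 times
  i=6: inner runs 6 times
  i=7: inner runs 7 times
  ...
Total = 0 + 1 + 2 + ... + 954 = 955*(955-1)/2 = 455535


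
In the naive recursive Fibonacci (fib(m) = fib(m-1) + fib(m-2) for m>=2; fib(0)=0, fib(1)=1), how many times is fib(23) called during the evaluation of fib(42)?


Let N(m) = number of times fib(m) is called while evaluating fib(42).
N(42) = 1 (the initial call).
N(41) = 1 (only fib(42) calls it).
For 1 <= m <= 40: fib(m) is called by fib(m+1) and fib(m+2), so
  N(m) = N(m+1) + N(m+2).
fib(0) is called only by fib(2), so N(0) = N(2).
Walk down from m=42:
  N(42)=1, N(41)=1, N(40)=2, N(39)=3, N(38)=5, N(37)=8, N(36)=13, N(35)=21, N(34)=34, N(33)=55, N(32)=89, N(31)=144, N(30)=233, N(29)=377, N(28)=610, N(27)=987, N(26)=1597, N(25)=2584, N(24)=4181, N(23)=6765
N(23) = 6765


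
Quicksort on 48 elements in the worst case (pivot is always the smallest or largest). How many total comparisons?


In the worst case, each partition step picks the worst pivot:
  Partition 1: 47 comparisons (n-1 elements to compare)
  Partition 2: 46 comparisons
  Partition 3: 45 comparisons
  Partition 4: 44 comparisons
  Partition 5: 43 comparisons
  ...
  Last partition: 0 comparisons
Total = (n-1) + (n-2) + ... + 1 + 0 = n*(n-1)/2
= 48*47/2 = 1128


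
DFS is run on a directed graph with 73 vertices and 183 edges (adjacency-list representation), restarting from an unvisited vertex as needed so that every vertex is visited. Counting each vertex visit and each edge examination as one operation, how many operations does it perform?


A full DFS traversal processes each vertex exactly once (push/pop on stack).
Each directed edge is examined once.
V = 73, E = 183
V + E = 256


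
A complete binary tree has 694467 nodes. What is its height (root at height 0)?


In a complete binary tree, level k holds nodes 2^k .. 2^(k+1)-1 (1-indexed).
Height = floor(log2(n)) = floor(log2(694467)) = 19
Check: 2^19 = 524288 <= 694467 < 1048576 = 2^20


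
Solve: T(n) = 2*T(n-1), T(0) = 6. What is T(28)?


Unrolling:
T(28) = 2*T(27) = 2^2*T(26) = ... = 2^28*T(0)
= 2^28 * 6
= 268435456 * 6 = 1610612736


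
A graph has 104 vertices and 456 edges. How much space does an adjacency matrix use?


Adjacency matrix: V x V grid of entries
Space = V^2 = 104^2 = 104 * 104 = 10816


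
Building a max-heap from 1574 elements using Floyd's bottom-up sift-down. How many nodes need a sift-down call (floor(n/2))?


In a heap of 1574 elements (0-indexed array):
  Last element index: 1573
  Parent of last element: floor((1573 - 1) / 2) = 786
  Internal nodes: indices 0 to 786
  Count = floor(1574/2) = 787


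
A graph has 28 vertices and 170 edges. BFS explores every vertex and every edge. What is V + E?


A full BFS traversal dequeues each vertex once and examines each edge once.
Vertex visits: 28
Edge visits: 170
V + E = 28 + 170 = 198


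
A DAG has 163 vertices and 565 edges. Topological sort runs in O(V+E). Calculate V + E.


V = 163 (vertex processing)
E = 565 (edge processing)
V + E = 163 + 565 = 728


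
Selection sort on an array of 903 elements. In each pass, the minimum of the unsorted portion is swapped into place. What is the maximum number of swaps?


Selection sort performs one swap per pass:
  Pass 1: find min in positions 0 to 902, swap with position 0
  Pass 2: find min in positions 1 to 902, swap with position 1
  Pass 3: find min in positions 2 to 902, swap with position 2
  Pass 4: find min in positions 3 to 902, swap with position 3
  Pass 5: find min in positions 4 to 902, swap with position 4
  ... (897 more passes)
Total passes (and swaps) = n - 1 = 903 - 1 = 902


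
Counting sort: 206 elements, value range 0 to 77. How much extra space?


n = 206 (output array)
k = 78 (count array for 78 distinct values)
Extra space = 206 + 78 = 284


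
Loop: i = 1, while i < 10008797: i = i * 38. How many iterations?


i multiplies by 38 each step:
i = 1 -> 38 -> 1444 -> 54872 -> 2085136 -> 79235168 (stop)
Iterations = ceil(log_38(10008797)) = 5


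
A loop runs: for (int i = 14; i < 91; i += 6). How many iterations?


Loop starts at i = 14, increments by 6, stops when i >= 91.
Number of iterations = ceil((91 - 14) / 6)
= ceil(77 / 6)
= 13


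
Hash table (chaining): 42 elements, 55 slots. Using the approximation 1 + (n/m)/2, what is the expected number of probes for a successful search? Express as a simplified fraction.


Computing expected probes:
alpha = 42/55
= 1 + alpha/2
= 1 + 42/(2*55)
= (2*55 + 42) / (2*55)
= 152/110 = 76/55


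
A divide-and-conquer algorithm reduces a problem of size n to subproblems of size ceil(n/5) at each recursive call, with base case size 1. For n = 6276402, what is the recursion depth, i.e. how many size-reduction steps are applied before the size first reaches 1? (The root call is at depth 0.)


Each step divides the size by 5 (rounding up); after k steps the size is ceil(n/5^k), which equals 1 exactly when 5^k >= n.
So the depth is the smallest k with 5^k >= 6276402, i.e. ceil(log_5(6276402)).
5^9 = 1953125 < 6276402 <= 9765625 = 5^10
Recursion depth = 10


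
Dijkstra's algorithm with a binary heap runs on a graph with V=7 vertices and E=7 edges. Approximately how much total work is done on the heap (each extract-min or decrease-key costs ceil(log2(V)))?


Dijkstra with a binary heap: each vertex is extracted once, each edge may relax once.
Each heap operation costs O(log V).
V + E = 7 + 7 = 14
ceil(log2(7)) = 3 (since 2^2 = 4 < 7 <= 8 = 2^3)
Total heap work = (V+E) * ceil(log2(V)) = 14 * 3 = 42


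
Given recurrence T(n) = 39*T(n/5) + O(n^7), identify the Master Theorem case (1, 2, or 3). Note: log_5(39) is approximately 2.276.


Master Theorem parameters: a=39, b=5, c=7
log_b(a) = 2.276
Compare b^c with a: 5^7 = 78125 > 39, so c > log_b(a).
Comparing c=7 vs log_b(a)=2.276:
7 > 2.276 => Case 3
Result: T(n) = O(n^7)
Master Theorem case = 3


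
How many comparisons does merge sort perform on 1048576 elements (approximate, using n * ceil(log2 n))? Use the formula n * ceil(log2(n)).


Recursion depth: ceil(log2(1048576)) = 20
Each recursion level merges n = 1048576 elements
Total = 1048576 * 20 = 20971520


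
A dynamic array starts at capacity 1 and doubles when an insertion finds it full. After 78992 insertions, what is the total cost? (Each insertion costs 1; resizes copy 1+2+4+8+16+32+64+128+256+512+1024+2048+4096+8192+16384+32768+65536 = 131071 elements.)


Insertion cost: 78992 (one per element)
Resizes occur just before inserting elements 2, 3, 5, 9, ...
Elements copied at each resize: 1 + 2 + 4 + 8 + 16 + 32 + 64 + 128 + 256 + 512 + 1024 + 2048 + 4096 + 8192 + 16384 + 32768 + 65536
Sum of copies = 131071 (geometric series: 2^k - 1)
Total = 78992 + 131071 = 210063


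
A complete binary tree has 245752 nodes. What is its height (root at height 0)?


In a complete binary tree, level k holds nodes 2^k .. 2^(k+1)-1 (1-indexed).
Height = floor(log2(n)) = floor(log2(245752)) = 17
Check: 2^17 = 131072 <= 245752 < 262144 = 2^18


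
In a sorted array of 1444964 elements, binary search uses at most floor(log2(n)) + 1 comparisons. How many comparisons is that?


Halving sequence: 1444964 -> 722482 -> 361241 -> 180620 -> 90310 -> 45155 -> 22577 -> 11288 -> 5644 -> 2822 -> 1411 -> 705 -> 352 -> 176 -> 88 -> 44 -> 22 -> 11 -> 5 -> 2 -> 1
Number of halvings = 20
Max comparisons = 20 + 1 = 21


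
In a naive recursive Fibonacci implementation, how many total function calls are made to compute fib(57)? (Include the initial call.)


Let C(m) = total calls to evaluate fib(m). Then C(0)=C(1)=1, and
C(m) = 1 + C(m-1) + C(m-2) for m >= 2.
Build the table (each entry = 1 + previous two):
  C(0) = 1
  C(1) = 1
  C(2) = 1 + 1 + 1 = 3
  C(3) = 1 + 3 + 1 = 5
  C(4) = 1 + 5 + 3 = 9
  C(5) = 1 + 9 + 5 = 15
  C(6) = 1 + 15 + 9 = 25
  C(7) = 1 + 25 + 15 = 41
  C(8) = 1 + 41 + 25 = 67
  C(9) = 1 + 67 + 41 = 109
  C(10) = 1 + 109 + 67 = 177
  C(11) = 1 + 177 + 109 = 287
  C(12) = 1 + 287 + 177 = 465
  C(13) = 1 + 465 + 287 = 753
  C(14) = 1 + 753 + 465 = 1219
  C(15) = 1 + 1219 + 753 = 1973
  C(16) = 1 + 1973 + 1219 = 3193
  C(17) = 1 + 3193 + 1973 = 5167
  C(18) = 1 + 5167 + 3193 = 8361
  C(19) = 1 + 8361 + 5167 = 13529
  C(20) = 1 + 13529 + 8361 = 21891
  C(21) = 1 + 21891 + 13529 = 35421
  C(22) = 1 + 35421 + 21891 = 57313
  C(23) = 1 + 57313 + 35421 = 92735
  C(24) = 1 + 92735 + 57313 = 150049
  C(25) = 1 + 150049 + 92735 = 242785
  C(26) = 1 + 242785 + 150049 = 392835
  C(27) = 1 + 392835 + 242785 = 635621
  C(28) = 1 + 635621 + 392835 = 1028457
  C(29) = 1 + 1028457 + 635621 = 1664079
  C(30) = 1 + 1664079 + 1028457 = 2692537
  C(31) = 1 + 2692537 + 1664079 = 4356617
  C(32) = 1 + 4356617 + 2692537 = 7049155
  C(33) = 1 + 7049155 + 4356617 = 11405773
  C(34) = 1 + 11405773 + 7049155 = 18454929
  C(35) = 1 + 18454929 + 11405773 = 29860703
  C(36) = 1 + 29860703 + 18454929 = 48315633
  C(37) = 1 + 48315633 + 29860703 = 78176337
  C(38) = 1 + 78176337 + 48315633 = 126491971
  C(39) = 1 + 126491971 + 78176337 = 204668309
  C(40) = 1 + 204668309 + 126491971 = 331160281
  C(41) = 1 + 331160281 + 204668309 = 535828591
  C(42) = 1 + 535828591 + 331160281 = 866988873
  C(43) = 1 + 866988873 + 535828591 = 1402817465
  C(44) = 1 + 1402817465 + 866988873 = 2269806339
  C(45) = 1 + 2269806339 + 1402817465 = 3672623805
  C(46) = 1 + 3672623805 + 2269806339 = 5942430145
  C(47) = 1 + 5942430145 + 3672623805 = 9615053951
  C(48) = 1 + 9615053951 + 5942430145 = 15557484097
  C(49) = 1 + 15557484097 + 9615053951 = 25172538049
  C(50) = 1 + 25172538049 + 15557484097 = 40730022147
  C(51) = 1 + 40730022147 + 25172538049 = 65902560197
  C(52) = 1 + 65902560197 + 40730022147 = 106632582345
  C(53) = 1 + 106632582345 + 65902560197 = 172535142543
  C(54) = 1 + 172535142543 + 106632582345 = 279167724889
  C(55) = 1 + 279167724889 + 172535142543 = 451702867433
  C(56) = 1 + 451702867433 + 279167724889 = 730870592323
  C(57) = 1 + 730870592323 + 451702867433 = 1182573459757
Total calls for fib(57) = 1182573459757
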